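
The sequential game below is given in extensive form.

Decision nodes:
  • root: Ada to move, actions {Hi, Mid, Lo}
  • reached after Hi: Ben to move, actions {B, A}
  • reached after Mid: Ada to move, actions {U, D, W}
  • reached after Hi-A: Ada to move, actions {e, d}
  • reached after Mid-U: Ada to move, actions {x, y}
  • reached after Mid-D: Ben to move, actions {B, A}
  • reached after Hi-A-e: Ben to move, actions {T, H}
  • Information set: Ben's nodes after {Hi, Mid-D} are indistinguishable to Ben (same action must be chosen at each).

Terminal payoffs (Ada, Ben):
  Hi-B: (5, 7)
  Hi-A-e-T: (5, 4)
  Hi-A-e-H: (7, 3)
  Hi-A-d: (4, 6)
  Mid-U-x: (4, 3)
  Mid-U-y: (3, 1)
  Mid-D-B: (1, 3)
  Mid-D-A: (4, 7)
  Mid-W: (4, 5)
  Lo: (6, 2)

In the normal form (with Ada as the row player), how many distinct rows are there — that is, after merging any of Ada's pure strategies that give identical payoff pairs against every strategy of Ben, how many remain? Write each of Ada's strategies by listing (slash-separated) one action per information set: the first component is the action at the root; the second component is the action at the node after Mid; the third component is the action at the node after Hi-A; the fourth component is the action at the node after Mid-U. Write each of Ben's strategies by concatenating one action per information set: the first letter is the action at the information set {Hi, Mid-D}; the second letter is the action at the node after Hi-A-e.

Ada has 36 pure strategies: Hi/U/e/x, Hi/U/e/y, Hi/U/d/x, Hi/U/d/y, Hi/D/e/x, Hi/D/e/y, Hi/D/d/x, Hi/D/d/y, Hi/W/e/x, Hi/W/e/y, Hi/W/d/x, Hi/W/d/y, Mid/U/e/x, Mid/U/e/y, Mid/U/d/x, Mid/U/d/y, Mid/D/e/x, Mid/D/e/y, Mid/D/d/x, Mid/D/d/y, Mid/W/e/x, Mid/W/e/y, Mid/W/d/x, Mid/W/d/y, Lo/U/e/x, Lo/U/e/y, Lo/U/d/x, Lo/U/d/y, Lo/D/e/x, Lo/D/e/y, Lo/D/d/x, Lo/D/d/y, Lo/W/e/x, Lo/W/e/y, Lo/W/d/x, Lo/W/d/y. Columns: BT, BH, AT, AH.
{Hi/U/e/x, Hi/U/e/y, Hi/D/e/x, Hi/D/e/y, Hi/W/e/x, Hi/W/e/y} → row (5,7) (5,7) (5,4) (7,3)
{Hi/U/d/x, Hi/U/d/y, Hi/D/d/x, Hi/D/d/y, Hi/W/d/x, Hi/W/d/y} → row (5,7) (5,7) (4,6) (4,6)
{Mid/U/e/x, Mid/U/d/x} → row (4,3) (4,3) (4,3) (4,3)
{Mid/U/e/y, Mid/U/d/y} → row (3,1) (3,1) (3,1) (3,1)
{Mid/D/e/x, Mid/D/e/y, Mid/D/d/x, Mid/D/d/y} → row (1,3) (1,3) (4,7) (4,7)
{Mid/W/e/x, Mid/W/e/y, Mid/W/d/x, Mid/W/d/y} → row (4,5) (4,5) (4,5) (4,5)
{Lo/U/e/x, Lo/U/e/y, Lo/U/d/x, Lo/U/d/y, Lo/D/e/x, Lo/D/e/y, Lo/D/d/x, Lo/D/d/y, Lo/W/e/x, Lo/W/e/y, Lo/W/d/x, Lo/W/d/y} → row (6,2) (6,2) (6,2) (6,2)
That's 7 distinct rows out of 36 strategies.

7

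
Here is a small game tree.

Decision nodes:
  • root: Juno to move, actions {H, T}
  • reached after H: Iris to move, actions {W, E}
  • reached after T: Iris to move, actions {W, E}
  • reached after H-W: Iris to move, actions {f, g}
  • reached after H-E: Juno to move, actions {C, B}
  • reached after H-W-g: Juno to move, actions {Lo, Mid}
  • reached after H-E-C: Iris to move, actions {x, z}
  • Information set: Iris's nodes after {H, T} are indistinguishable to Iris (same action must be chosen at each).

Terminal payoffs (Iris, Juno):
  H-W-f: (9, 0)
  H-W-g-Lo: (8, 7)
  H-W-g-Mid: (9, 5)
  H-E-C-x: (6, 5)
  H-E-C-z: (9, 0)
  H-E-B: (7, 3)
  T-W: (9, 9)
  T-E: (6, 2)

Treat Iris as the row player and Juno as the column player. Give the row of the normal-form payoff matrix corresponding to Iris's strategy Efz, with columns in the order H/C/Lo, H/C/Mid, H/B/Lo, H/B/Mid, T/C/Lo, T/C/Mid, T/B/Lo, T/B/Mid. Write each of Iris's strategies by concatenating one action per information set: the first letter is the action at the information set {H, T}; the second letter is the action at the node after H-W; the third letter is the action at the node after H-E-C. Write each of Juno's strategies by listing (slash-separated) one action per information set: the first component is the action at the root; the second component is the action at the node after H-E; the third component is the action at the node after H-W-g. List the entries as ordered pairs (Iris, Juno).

(9,0) (9,0) (7,3) (7,3) (6,2) (6,2) (6,2) (6,2)

vs H/C/Lo: Juno plays H → Iris plays E at [H] → Juno plays C at [H-E] → Iris plays z at [H-E-C] → (9, 0)
vs H/C/Mid: Juno plays H → Iris plays E at [H] → Juno plays C at [H-E] → Iris plays z at [H-E-C] → (9, 0)
vs H/B/Lo: Juno plays H → Iris plays E at [H] → Juno plays B at [H-E] → (7, 3)
vs H/B/Mid: Juno plays H → Iris plays E at [H] → Juno plays B at [H-E] → (7, 3)
vs T/C/Lo: Juno plays T → Iris plays E at [T] → (6, 2)
vs T/C/Mid: Juno plays T → Iris plays E at [T] → (6, 2)
vs T/B/Lo: Juno plays T → Iris plays E at [T] → (6, 2)
vs T/B/Mid: Juno plays T → Iris plays E at [T] → (6, 2)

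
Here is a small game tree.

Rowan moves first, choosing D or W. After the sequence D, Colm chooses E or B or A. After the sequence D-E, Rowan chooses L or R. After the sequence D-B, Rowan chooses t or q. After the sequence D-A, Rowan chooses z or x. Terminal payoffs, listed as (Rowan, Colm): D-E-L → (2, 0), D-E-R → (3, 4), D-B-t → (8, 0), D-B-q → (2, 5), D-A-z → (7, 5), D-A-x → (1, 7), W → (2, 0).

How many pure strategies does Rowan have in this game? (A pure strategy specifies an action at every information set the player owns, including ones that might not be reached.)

Rowan owns the root with actions {D, W} — two choices.
Rowan owns the node after D-E with actions {L, R} — two choices.
Rowan owns the node after D-B with actions {t, q} — two choices.
Rowan owns the node after D-A with actions {z, x} — two choices.
A pure strategy fixes one action at each information set independently, so the count is the product 2 × 2 × 2 × 2 = 16.

16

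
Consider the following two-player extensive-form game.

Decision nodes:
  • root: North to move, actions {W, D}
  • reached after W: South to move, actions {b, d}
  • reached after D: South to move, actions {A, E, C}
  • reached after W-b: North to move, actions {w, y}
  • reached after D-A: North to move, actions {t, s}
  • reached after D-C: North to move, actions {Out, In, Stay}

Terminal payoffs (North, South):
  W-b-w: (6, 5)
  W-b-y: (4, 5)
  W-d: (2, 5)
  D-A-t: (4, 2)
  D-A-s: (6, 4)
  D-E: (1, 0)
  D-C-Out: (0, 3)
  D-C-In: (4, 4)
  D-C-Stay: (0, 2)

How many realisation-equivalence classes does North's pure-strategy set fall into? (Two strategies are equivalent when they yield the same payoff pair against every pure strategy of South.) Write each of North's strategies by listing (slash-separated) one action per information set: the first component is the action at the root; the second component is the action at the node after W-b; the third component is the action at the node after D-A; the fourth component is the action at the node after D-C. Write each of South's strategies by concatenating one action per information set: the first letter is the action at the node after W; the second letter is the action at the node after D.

8

North has 24 pure strategies: W/w/t/Out, W/w/t/In, W/w/t/Stay, W/w/s/Out, W/w/s/In, W/w/s/Stay, W/y/t/Out, W/y/t/In, W/y/t/Stay, W/y/s/Out, W/y/s/In, W/y/s/Stay, D/w/t/Out, D/w/t/In, D/w/t/Stay, D/w/s/Out, D/w/s/In, D/w/s/Stay, D/y/t/Out, D/y/t/In, D/y/t/Stay, D/y/s/Out, D/y/s/In, D/y/s/Stay. Columns: bA, bE, bC, dA, dE, dC.
{W/w/t/Out, W/w/t/In, W/w/t/Stay, W/w/s/Out, W/w/s/In, W/w/s/Stay} → row (6,5) (6,5) (6,5) (2,5) (2,5) (2,5)
{W/y/t/Out, W/y/t/In, W/y/t/Stay, W/y/s/Out, W/y/s/In, W/y/s/Stay} → row (4,5) (4,5) (4,5) (2,5) (2,5) (2,5)
{D/w/t/Out, D/y/t/Out} → row (4,2) (1,0) (0,3) (4,2) (1,0) (0,3)
{D/w/t/In, D/y/t/In} → row (4,2) (1,0) (4,4) (4,2) (1,0) (4,4)
{D/w/t/Stay, D/y/t/Stay} → row (4,2) (1,0) (0,2) (4,2) (1,0) (0,2)
{D/w/s/Out, D/y/s/Out} → row (6,4) (1,0) (0,3) (6,4) (1,0) (0,3)
{D/w/s/In, D/y/s/In} → row (6,4) (1,0) (4,4) (6,4) (1,0) (4,4)
{D/w/s/Stay, D/y/s/Stay} → row (6,4) (1,0) (0,2) (6,4) (1,0) (0,2)
That's 8 distinct rows out of 24 strategies.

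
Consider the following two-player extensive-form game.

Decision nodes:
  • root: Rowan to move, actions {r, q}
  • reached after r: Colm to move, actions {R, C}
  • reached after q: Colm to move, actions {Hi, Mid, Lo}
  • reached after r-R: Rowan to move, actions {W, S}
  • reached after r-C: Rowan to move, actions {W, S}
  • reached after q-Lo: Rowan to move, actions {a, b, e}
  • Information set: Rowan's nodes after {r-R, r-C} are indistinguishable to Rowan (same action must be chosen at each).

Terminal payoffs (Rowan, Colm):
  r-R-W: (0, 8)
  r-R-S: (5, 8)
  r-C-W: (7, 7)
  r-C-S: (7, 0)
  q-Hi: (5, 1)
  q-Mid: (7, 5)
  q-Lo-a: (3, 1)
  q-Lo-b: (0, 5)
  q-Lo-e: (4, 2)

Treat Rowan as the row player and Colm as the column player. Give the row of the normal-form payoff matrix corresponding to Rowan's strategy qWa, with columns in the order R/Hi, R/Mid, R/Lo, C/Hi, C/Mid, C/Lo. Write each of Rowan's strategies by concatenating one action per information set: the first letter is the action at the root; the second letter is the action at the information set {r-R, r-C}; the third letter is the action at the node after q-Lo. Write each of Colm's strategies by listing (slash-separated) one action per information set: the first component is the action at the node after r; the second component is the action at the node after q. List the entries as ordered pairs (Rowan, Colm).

(5,1) (7,5) (3,1) (5,1) (7,5) (3,1)

vs R/Hi: Rowan plays q → Colm plays Hi at [q] → (5, 1)
vs R/Mid: Rowan plays q → Colm plays Mid at [q] → (7, 5)
vs R/Lo: Rowan plays q → Colm plays Lo at [q] → Rowan plays a at [q-Lo] → (3, 1)
vs C/Hi: Rowan plays q → Colm plays Hi at [q] → (5, 1)
vs C/Mid: Rowan plays q → Colm plays Mid at [q] → (7, 5)
vs C/Lo: Rowan plays q → Colm plays Lo at [q] → Rowan plays a at [q-Lo] → (3, 1)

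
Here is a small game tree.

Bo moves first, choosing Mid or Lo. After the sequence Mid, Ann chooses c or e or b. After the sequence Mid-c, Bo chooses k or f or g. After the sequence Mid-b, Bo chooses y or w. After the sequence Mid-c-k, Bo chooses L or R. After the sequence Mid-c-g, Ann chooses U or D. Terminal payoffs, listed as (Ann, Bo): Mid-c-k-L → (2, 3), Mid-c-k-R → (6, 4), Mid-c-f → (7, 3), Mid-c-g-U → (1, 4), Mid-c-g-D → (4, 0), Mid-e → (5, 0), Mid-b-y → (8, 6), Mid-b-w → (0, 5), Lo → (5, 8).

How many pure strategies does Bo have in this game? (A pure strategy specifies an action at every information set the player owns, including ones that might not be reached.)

Bo owns the root with actions {Mid, Lo} — two choices.
Bo owns the node after Mid-c with actions {k, f, g} — three choices.
Bo owns the node after Mid-b with actions {y, w} — two choices.
Bo owns the node after Mid-c-k with actions {L, R} — two choices.
A pure strategy fixes one action at each information set independently, so the count is the product 2 × 3 × 2 × 2 = 24.

24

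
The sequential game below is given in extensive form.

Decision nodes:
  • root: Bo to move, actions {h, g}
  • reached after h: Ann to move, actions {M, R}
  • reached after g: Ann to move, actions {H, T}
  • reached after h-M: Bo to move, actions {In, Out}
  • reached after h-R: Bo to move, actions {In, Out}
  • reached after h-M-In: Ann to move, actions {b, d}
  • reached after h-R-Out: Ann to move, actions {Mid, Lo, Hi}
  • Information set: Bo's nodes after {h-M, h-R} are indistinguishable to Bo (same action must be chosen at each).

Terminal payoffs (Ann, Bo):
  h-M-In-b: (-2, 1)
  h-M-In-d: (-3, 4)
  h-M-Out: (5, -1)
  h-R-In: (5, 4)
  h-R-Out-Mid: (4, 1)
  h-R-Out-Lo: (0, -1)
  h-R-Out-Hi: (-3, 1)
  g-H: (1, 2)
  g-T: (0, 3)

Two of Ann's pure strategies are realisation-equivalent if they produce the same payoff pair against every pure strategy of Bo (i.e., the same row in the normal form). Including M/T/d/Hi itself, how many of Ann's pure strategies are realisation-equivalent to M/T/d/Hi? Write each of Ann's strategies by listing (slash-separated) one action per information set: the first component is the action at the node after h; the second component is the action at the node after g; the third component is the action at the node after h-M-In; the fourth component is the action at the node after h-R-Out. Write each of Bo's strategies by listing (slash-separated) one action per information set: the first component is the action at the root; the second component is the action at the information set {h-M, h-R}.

3

Row for M/T/d/Hi (columns h/In, h/Out, g/In, g/Out): (-3,4) (5,-1) (0,3) (0,3).
Under M/T/d/Hi, Ann's choice at the node after h-R-Out can never be reached regardless of what Bo does, so varying those choices leaves every outcome unchanged.
Holding the reachable choices fixed and varying the unreachable one freely already gives 3 equivalent strategies.
No other strategy reproduces this row, so those 3 are the full class: M/T/d/Mid, M/T/d/Lo, M/T/d/Hi.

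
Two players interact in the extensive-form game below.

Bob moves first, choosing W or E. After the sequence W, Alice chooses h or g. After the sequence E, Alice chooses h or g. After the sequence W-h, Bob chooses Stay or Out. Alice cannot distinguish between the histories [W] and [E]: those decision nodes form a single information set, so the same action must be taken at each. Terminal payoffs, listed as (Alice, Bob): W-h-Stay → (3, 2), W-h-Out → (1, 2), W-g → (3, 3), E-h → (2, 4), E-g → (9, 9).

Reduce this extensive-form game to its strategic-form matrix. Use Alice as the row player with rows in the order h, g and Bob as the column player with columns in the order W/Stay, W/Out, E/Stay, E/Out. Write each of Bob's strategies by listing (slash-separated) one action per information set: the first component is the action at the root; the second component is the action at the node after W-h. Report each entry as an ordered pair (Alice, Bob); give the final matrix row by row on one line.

h: (3,2) (1,2) (2,4) (2,4) | g: (3,3) (3,3) (9,9) (9,9)

Row h: W/Stay→(3,2), W/Out→(1,2), E/Stay→(2,4), E/Out→(2,4)
Row g: W/Stay→(3,3), W/Out→(3,3), E/Stay→(9,9), E/Out→(9,9)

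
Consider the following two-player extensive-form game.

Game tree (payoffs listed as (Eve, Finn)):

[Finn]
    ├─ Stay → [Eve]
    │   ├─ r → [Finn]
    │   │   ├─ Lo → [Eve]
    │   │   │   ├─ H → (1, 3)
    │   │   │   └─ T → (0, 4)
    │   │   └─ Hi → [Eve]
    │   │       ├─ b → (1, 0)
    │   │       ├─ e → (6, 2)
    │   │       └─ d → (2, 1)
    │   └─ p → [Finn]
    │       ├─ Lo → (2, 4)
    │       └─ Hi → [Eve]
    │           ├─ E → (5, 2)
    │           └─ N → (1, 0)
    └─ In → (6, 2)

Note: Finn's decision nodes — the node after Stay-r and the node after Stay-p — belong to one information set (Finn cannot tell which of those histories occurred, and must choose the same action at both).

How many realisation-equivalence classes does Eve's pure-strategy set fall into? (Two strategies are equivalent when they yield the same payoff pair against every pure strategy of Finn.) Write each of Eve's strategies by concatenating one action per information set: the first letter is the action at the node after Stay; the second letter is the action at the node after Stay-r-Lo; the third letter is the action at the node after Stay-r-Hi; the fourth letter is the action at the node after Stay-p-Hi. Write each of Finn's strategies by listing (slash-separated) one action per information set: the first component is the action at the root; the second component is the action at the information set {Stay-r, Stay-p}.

Eve has 24 pure strategies: rHbE, rHbN, rHeE, rHeN, rHdE, rHdN, rTbE, rTbN, rTeE, rTeN, rTdE, rTdN, pHbE, pHbN, pHeE, pHeN, pHdE, pHdN, pTbE, pTbN, pTeE, pTeN, pTdE, pTdN. Columns: Stay/Lo, Stay/Hi, In/Lo, In/Hi.
{rHbE, rHbN} → row (1,3) (1,0) (6,2) (6,2)
{rHeE, rHeN} → row (1,3) (6,2) (6,2) (6,2)
{rHdE, rHdN} → row (1,3) (2,1) (6,2) (6,2)
{rTbE, rTbN} → row (0,4) (1,0) (6,2) (6,2)
{rTeE, rTeN} → row (0,4) (6,2) (6,2) (6,2)
{rTdE, rTdN} → row (0,4) (2,1) (6,2) (6,2)
{pHbE, pHeE, pHdE, pTbE, pTeE, pTdE} → row (2,4) (5,2) (6,2) (6,2)
{pHbN, pHeN, pHdN, pTbN, pTeN, pTdN} → row (2,4) (1,0) (6,2) (6,2)
That's 8 distinct rows out of 24 strategies.

8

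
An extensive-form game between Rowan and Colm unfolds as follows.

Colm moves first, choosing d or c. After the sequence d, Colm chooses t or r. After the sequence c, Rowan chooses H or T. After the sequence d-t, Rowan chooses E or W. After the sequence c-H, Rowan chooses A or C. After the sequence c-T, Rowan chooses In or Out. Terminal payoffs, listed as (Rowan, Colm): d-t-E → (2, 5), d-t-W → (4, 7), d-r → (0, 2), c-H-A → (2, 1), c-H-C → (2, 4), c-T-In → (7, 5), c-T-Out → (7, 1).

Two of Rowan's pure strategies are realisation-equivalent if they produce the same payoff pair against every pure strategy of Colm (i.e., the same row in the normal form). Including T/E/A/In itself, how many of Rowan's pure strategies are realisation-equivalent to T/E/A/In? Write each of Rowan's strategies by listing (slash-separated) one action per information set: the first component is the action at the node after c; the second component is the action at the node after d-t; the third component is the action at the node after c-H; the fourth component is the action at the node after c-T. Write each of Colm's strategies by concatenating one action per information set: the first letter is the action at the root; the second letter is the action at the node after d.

Row for T/E/A/In (columns dt, dr, ct, cr): (2,5) (0,2) (7,5) (7,5).
Under T/E/A/In, Rowan's choice at the node after c-H can never be reached regardless of what Colm does, so varying those choices leaves every outcome unchanged.
Holding the reachable choices fixed and varying the unreachable one freely already gives 2 equivalent strategies.
No other strategy reproduces this row, so those 2 are the full class: T/E/A/In, T/E/C/In.

2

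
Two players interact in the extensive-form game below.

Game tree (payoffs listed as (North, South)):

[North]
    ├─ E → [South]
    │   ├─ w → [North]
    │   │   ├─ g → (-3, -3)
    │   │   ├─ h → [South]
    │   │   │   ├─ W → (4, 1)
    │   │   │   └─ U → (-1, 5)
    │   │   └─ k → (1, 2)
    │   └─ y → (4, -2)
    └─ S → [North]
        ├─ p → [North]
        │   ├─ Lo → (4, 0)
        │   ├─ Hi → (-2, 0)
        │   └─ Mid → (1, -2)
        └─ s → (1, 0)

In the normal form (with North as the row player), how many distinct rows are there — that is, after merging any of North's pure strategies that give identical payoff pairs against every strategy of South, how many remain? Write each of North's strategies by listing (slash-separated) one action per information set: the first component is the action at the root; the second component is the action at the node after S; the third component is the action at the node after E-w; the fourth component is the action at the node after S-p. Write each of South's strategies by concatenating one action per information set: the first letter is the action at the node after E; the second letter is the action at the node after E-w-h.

7

North has 36 pure strategies: E/p/g/Lo, E/p/g/Hi, E/p/g/Mid, E/p/h/Lo, E/p/h/Hi, E/p/h/Mid, E/p/k/Lo, E/p/k/Hi, E/p/k/Mid, E/s/g/Lo, E/s/g/Hi, E/s/g/Mid, E/s/h/Lo, E/s/h/Hi, E/s/h/Mid, E/s/k/Lo, E/s/k/Hi, E/s/k/Mid, S/p/g/Lo, S/p/g/Hi, S/p/g/Mid, S/p/h/Lo, S/p/h/Hi, S/p/h/Mid, S/p/k/Lo, S/p/k/Hi, S/p/k/Mid, S/s/g/Lo, S/s/g/Hi, S/s/g/Mid, S/s/h/Lo, S/s/h/Hi, S/s/h/Mid, S/s/k/Lo, S/s/k/Hi, S/s/k/Mid. Columns: wW, wU, yW, yU.
{E/p/g/Lo, E/p/g/Hi, E/p/g/Mid, E/s/g/Lo, E/s/g/Hi, E/s/g/Mid} → row (-3,-3) (-3,-3) (4,-2) (4,-2)
{E/p/h/Lo, E/p/h/Hi, E/p/h/Mid, E/s/h/Lo, E/s/h/Hi, E/s/h/Mid} → row (4,1) (-1,5) (4,-2) (4,-2)
{E/p/k/Lo, E/p/k/Hi, E/p/k/Mid, E/s/k/Lo, E/s/k/Hi, E/s/k/Mid} → row (1,2) (1,2) (4,-2) (4,-2)
{S/p/g/Lo, S/p/h/Lo, S/p/k/Lo} → row (4,0) (4,0) (4,0) (4,0)
{S/p/g/Hi, S/p/h/Hi, S/p/k/Hi} → row (-2,0) (-2,0) (-2,0) (-2,0)
{S/p/g/Mid, S/p/h/Mid, S/p/k/Mid} → row (1,-2) (1,-2) (1,-2) (1,-2)
{S/s/g/Lo, S/s/g/Hi, S/s/g/Mid, S/s/h/Lo, S/s/h/Hi, S/s/h/Mid, S/s/k/Lo, S/s/k/Hi, S/s/k/Mid} → row (1,0) (1,0) (1,0) (1,0)
That's 7 distinct rows out of 36 strategies.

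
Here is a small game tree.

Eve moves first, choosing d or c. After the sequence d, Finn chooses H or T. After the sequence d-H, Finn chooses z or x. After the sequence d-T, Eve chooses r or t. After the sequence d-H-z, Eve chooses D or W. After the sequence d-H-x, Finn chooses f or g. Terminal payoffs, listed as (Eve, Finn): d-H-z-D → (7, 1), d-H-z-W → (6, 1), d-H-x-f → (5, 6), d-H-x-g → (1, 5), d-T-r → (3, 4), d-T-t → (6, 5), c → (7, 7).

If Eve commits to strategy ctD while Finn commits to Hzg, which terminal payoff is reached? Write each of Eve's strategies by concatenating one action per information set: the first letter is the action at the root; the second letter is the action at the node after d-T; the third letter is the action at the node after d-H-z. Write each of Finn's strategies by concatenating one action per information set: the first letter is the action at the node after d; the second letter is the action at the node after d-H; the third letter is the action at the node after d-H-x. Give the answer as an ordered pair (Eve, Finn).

(7, 7)

Trace the play path from the root:
  Eve plays c
→ terminal payoff (7, 7).
(Eve's choice at the node after d-T is never reached on this path, so it doesn't affect the outcome.)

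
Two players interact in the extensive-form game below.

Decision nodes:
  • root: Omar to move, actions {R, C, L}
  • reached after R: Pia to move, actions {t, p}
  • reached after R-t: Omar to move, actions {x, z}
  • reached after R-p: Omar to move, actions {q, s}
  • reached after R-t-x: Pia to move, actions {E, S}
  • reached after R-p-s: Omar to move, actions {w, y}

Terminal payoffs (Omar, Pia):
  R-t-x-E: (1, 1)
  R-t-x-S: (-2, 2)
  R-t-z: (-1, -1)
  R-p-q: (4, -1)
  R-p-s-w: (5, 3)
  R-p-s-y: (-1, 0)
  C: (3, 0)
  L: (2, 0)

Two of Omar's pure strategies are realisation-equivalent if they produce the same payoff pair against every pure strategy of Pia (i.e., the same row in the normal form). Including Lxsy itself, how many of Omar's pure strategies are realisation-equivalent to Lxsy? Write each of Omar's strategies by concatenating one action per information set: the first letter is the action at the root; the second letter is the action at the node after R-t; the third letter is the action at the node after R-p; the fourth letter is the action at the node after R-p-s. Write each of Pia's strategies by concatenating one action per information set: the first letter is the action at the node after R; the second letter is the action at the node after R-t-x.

8

Row for Lxsy (columns tE, tS, pE, pS): (2,0) (2,0) (2,0) (2,0).
Under Lxsy, Omar's choice at the node after R-t and at the node after R-p and at the node after R-p-s can never be reached regardless of what Pia does, so varying those choices leaves every outcome unchanged.
Holding the reachable choices fixed and varying the unreachable ones freely already gives 2 × 2 × 2 = 8 equivalent strategies.
No other strategy reproduces this row, so those 8 are the full class: Lxqw, Lxqy, Lxsw, Lxsy, Lzqw, Lzqy, Lzsw, Lzsy.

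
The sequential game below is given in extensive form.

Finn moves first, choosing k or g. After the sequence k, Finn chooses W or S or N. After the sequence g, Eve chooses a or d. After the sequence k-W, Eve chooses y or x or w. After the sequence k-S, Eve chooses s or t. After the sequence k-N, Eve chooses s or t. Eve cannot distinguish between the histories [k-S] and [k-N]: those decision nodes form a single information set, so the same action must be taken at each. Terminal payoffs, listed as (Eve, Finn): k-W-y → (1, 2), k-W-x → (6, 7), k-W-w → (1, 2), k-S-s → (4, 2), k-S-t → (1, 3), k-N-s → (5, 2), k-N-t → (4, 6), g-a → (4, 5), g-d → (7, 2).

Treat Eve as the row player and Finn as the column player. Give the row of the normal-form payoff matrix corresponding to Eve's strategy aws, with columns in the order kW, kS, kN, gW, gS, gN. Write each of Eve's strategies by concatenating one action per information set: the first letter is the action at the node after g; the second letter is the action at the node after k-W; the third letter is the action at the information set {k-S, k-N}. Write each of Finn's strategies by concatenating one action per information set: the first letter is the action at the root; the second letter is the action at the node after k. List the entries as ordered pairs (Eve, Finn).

vs kW: Finn plays k → Finn plays W at [k] → Eve plays w at [k-W] → (1, 2)
vs kS: Finn plays k → Finn plays S at [k] → Eve plays s at [k-S] → (4, 2)
vs kN: Finn plays k → Finn plays N at [k] → Eve plays s at [k-N] → (5, 2)
vs gW: Finn plays g → Eve plays a at [g] → (4, 5)
vs gS: Finn plays g → Eve plays a at [g] → (4, 5)
vs gN: Finn plays g → Eve plays a at [g] → (4, 5)

(1,2) (4,2) (5,2) (4,5) (4,5) (4,5)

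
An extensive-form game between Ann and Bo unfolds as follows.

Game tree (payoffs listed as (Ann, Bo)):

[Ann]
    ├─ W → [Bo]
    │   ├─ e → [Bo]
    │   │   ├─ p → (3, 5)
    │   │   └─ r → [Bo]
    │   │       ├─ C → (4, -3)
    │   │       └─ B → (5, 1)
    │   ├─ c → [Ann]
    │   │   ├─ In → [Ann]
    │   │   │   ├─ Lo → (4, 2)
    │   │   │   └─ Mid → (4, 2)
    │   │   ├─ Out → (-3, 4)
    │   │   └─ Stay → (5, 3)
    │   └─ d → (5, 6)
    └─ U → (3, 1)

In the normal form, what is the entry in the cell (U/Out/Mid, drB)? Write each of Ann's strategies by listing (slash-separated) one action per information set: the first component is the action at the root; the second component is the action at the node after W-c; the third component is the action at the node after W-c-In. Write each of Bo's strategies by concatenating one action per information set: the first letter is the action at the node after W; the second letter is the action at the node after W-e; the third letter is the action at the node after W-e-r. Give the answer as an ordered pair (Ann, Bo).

(3, 1)

Trace the play path from the root:
  Ann plays U
→ terminal payoff (3, 1).
(Ann's choice at the node after W-c is never reached on this path, so it doesn't affect the outcome.)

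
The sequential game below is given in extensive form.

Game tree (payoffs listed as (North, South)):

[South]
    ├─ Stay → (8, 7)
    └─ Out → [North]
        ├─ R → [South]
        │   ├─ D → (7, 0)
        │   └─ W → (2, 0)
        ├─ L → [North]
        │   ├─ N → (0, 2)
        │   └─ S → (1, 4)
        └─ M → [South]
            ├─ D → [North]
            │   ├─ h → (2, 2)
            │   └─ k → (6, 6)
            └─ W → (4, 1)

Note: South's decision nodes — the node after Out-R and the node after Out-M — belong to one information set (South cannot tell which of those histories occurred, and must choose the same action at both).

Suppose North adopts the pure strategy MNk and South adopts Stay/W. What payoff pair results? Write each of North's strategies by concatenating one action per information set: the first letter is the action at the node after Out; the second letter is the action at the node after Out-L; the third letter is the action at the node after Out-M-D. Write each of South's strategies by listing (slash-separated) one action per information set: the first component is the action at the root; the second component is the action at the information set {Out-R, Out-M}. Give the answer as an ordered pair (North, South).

(8, 7)

Trace the play path from the root:
  South plays Stay
→ terminal payoff (8, 7).
(North's choice at the node after Out is never reached on this path, so it doesn't affect the outcome.)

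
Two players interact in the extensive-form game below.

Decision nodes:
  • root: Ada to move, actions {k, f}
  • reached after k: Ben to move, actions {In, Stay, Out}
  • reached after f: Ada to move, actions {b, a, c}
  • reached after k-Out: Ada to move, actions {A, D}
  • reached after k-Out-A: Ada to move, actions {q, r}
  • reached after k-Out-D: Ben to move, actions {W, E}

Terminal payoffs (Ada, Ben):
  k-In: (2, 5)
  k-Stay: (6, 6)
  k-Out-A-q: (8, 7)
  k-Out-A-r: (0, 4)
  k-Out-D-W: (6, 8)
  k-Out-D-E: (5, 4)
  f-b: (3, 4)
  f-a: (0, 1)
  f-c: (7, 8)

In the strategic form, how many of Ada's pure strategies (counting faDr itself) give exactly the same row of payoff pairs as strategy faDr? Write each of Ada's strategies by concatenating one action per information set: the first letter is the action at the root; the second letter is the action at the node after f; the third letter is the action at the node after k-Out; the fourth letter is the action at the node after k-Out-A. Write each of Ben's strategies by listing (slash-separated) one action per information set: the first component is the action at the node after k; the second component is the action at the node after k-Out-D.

Row for faDr (columns In/W, In/E, Stay/W, Stay/E, Out/W, Out/E): (0,1) (0,1) (0,1) (0,1) (0,1) (0,1).
Under faDr, Ada's choice at the node after k-Out and at the node after k-Out-A can never be reached regardless of what Ben does, so varying those choices leaves every outcome unchanged.
Holding the reachable choices fixed and varying the unreachable ones freely already gives 2 × 2 = 4 equivalent strategies.
No other strategy reproduces this row, so those 4 are the full class: faAq, faAr, faDq, faDr.

4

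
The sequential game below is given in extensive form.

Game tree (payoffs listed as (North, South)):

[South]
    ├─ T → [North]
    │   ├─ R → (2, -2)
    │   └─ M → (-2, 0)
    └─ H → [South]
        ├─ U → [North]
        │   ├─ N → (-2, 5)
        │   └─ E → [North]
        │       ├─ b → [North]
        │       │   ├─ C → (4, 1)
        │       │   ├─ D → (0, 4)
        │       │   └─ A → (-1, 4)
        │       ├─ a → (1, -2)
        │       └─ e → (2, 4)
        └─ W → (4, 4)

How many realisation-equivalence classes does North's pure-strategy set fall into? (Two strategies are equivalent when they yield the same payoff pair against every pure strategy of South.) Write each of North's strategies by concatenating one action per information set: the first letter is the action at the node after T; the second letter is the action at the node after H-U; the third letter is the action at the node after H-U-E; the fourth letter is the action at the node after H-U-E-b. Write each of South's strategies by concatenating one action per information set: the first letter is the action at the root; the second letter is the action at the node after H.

12

North has 36 pure strategies: RNbC, RNbD, RNbA, RNaC, RNaD, RNaA, RNeC, RNeD, RNeA, REbC, REbD, REbA, REaC, REaD, REaA, REeC, REeD, REeA, MNbC, MNbD, MNbA, MNaC, MNaD, MNaA, MNeC, MNeD, MNeA, MEbC, MEbD, MEbA, MEaC, MEaD, MEaA, MEeC, MEeD, MEeA. Columns: TU, TW, HU, HW.
{RNbC, RNbD, RNbA, RNaC, RNaD, RNaA, RNeC, RNeD, RNeA} → row (2,-2) (2,-2) (-2,5) (4,4)
{REbC} → row (2,-2) (2,-2) (4,1) (4,4)
{REbD} → row (2,-2) (2,-2) (0,4) (4,4)
{REbA} → row (2,-2) (2,-2) (-1,4) (4,4)
{REaC, REaD, REaA} → row (2,-2) (2,-2) (1,-2) (4,4)
{REeC, REeD, REeA} → row (2,-2) (2,-2) (2,4) (4,4)
{MNbC, MNbD, MNbA, MNaC, MNaD, MNaA, MNeC, MNeD, MNeA} → row (-2,0) (-2,0) (-2,5) (4,4)
{MEbC} → row (-2,0) (-2,0) (4,1) (4,4)
{MEbD} → row (-2,0) (-2,0) (0,4) (4,4)
{MEbA} → row (-2,0) (-2,0) (-1,4) (4,4)
{MEaC, MEaD, MEaA} → row (-2,0) (-2,0) (1,-2) (4,4)
{MEeC, MEeD, MEeA} → row (-2,0) (-2,0) (2,4) (4,4)
That's 12 distinct rows out of 36 strategies.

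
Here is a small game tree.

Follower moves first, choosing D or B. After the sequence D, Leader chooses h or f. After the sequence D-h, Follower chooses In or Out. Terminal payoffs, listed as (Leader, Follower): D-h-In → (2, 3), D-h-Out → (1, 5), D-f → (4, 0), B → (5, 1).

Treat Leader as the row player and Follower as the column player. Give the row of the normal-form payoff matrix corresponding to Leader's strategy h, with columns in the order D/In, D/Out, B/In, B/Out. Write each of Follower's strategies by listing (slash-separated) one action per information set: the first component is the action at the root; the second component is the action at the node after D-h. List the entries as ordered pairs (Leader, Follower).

(2,3) (1,5) (5,1) (5,1)

vs D/In: Follower plays D → Leader plays h at [D] → Follower plays In at [D-h] → (2, 3)
vs D/Out: Follower plays D → Leader plays h at [D] → Follower plays Out at [D-h] → (1, 5)
vs B/In: Follower plays B → (5, 1)
vs B/Out: Follower plays B → (5, 1)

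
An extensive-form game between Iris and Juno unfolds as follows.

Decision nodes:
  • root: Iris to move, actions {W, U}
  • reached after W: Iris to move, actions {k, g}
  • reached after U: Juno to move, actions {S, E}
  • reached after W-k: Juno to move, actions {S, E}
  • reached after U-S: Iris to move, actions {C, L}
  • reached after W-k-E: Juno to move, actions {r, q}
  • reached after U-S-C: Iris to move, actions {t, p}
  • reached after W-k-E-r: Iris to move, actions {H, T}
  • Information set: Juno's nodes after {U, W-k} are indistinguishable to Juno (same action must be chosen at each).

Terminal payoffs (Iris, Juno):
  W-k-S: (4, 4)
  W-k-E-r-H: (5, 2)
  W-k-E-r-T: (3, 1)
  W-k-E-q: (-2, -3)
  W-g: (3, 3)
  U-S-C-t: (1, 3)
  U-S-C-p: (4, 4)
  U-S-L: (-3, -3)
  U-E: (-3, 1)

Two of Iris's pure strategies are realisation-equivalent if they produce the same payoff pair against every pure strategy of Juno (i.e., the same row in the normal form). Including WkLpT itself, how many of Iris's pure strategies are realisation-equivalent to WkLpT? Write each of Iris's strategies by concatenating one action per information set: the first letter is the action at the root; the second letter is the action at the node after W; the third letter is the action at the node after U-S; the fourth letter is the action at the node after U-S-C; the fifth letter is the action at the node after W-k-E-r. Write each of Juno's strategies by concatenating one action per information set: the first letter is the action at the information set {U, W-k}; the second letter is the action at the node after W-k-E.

4

Row for WkLpT (columns Sr, Sq, Er, Eq): (4,4) (4,4) (3,1) (-2,-3).
Under WkLpT, Iris's choice at the node after U-S and at the node after U-S-C can never be reached regardless of what Juno does, so varying those choices leaves every outcome unchanged.
Holding the reachable choices fixed and varying the unreachable ones freely already gives 2 × 2 = 4 equivalent strategies.
No other strategy reproduces this row, so those 4 are the full class: WkCtT, WkCpT, WkLtT, WkLpT.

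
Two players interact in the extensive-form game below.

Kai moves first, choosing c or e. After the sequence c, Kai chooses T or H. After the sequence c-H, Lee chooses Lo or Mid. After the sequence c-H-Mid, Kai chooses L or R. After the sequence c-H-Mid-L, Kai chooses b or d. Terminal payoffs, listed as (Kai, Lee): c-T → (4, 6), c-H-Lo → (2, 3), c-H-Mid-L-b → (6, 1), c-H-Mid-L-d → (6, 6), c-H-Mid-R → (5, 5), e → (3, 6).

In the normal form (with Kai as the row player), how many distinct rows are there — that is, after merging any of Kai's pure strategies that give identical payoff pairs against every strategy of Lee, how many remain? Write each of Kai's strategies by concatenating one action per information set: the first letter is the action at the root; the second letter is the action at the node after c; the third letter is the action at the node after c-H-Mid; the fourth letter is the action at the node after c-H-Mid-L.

5

Kai has 16 pure strategies: cTLb, cTLd, cTRb, cTRd, cHLb, cHLd, cHRb, cHRd, eTLb, eTLd, eTRb, eTRd, eHLb, eHLd, eHRb, eHRd. Columns: Lo, Mid.
{cTLb, cTLd, cTRb, cTRd} → row (4,6) (4,6)
{cHLb} → row (2,3) (6,1)
{cHLd} → row (2,3) (6,6)
{cHRb, cHRd} → row (2,3) (5,5)
{eTLb, eTLd, eTRb, eTRd, eHLb, eHLd, eHRb, eHRd} → row (3,6) (3,6)
That's 5 distinct rows out of 16 strategies.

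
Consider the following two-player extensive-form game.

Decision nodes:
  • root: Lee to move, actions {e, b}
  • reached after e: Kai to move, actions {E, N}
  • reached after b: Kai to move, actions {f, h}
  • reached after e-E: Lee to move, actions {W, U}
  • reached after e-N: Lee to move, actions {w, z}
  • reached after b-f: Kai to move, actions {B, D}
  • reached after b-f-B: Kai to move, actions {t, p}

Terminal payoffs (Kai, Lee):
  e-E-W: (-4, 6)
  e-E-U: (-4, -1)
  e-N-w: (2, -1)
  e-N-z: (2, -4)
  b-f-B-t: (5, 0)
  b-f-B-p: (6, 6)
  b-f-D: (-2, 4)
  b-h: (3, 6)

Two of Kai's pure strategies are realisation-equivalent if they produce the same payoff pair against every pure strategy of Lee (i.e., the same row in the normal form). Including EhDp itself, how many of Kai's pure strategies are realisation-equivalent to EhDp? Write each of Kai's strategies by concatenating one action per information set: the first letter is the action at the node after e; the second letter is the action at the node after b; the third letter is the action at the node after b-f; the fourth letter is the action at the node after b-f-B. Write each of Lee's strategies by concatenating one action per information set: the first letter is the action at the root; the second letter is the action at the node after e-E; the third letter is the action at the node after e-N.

Row for EhDp (columns eWw, eWz, eUw, eUz, bWw, bWz, bUw, bUz): (-4,6) (-4,6) (-4,-1) (-4,-1) (3,6) (3,6) (3,6) (3,6).
Under EhDp, Kai's choice at the node after b-f and at the node after b-f-B can never be reached regardless of what Lee does, so varying those choices leaves every outcome unchanged.
Holding the reachable choices fixed and varying the unreachable ones freely already gives 2 × 2 = 4 equivalent strategies.
No other strategy reproduces this row, so those 4 are the full class: EhBt, EhBp, EhDt, EhDp.

4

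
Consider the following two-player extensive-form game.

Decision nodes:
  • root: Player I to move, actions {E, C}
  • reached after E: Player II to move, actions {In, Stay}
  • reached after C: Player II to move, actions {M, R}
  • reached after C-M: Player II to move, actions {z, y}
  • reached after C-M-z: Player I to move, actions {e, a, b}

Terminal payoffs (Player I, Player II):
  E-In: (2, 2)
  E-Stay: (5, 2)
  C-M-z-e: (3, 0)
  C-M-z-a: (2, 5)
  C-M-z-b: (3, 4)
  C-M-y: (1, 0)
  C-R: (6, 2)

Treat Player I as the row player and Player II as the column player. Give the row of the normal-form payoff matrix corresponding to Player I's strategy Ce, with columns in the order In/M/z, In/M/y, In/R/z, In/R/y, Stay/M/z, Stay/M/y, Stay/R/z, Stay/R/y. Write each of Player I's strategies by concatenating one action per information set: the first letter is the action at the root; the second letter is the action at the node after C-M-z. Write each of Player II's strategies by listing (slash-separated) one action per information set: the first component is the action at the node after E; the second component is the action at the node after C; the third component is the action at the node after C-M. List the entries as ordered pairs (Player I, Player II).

vs In/M/z: Player I plays C → Player II plays M at [C] → Player II plays z at [C-M] → Player I plays e at [C-M-z] → (3, 0)
vs In/M/y: Player I plays C → Player II plays M at [C] → Player II plays y at [C-M] → (1, 0)
vs In/R/z: Player I plays C → Player II plays R at [C] → (6, 2)
vs In/R/y: Player I plays C → Player II plays R at [C] → (6, 2)
vs Stay/M/z: Player I plays C → Player II plays M at [C] → Player II plays z at [C-M] → Player I plays e at [C-M-z] → (3, 0)
vs Stay/M/y: Player I plays C → Player II plays M at [C] → Player II plays y at [C-M] → (1, 0)
vs Stay/R/z: Player I plays C → Player II plays R at [C] → (6, 2)
vs Stay/R/y: Player I plays C → Player II plays R at [C] → (6, 2)

(3,0) (1,0) (6,2) (6,2) (3,0) (1,0) (6,2) (6,2)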